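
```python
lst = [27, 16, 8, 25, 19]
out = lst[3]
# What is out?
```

Trace:
`lst = [27, 16, 8, 25, 19]` → lst = [27, 16, 8, 25, 19]
`out = lst[3]` → out = 25
So out = 25

Answer: 25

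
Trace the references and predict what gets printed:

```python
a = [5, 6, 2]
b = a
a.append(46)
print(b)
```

Key concept: basic list aliasing.
Step by step:
`a = [5, 6, 2]` → a = [5, 6, 2]
`b = a` → b = [5, 6, 2] (same object as a)
`a.append(46)` → a = [5, 6, 2, 46] (same object as b); b = [5, 6, 2, 46] (same object as a)
`print(b)` → prints [5, 6, 2, 46]

Answer: [5, 6, 2, 46]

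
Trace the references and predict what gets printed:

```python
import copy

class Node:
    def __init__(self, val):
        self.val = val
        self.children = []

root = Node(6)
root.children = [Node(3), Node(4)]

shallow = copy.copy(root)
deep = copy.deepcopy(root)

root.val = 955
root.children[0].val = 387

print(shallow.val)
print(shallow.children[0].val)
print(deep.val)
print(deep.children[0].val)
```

Key concept: deep copy with custom objects.
Step by step:
`root = Node(6)` → root = Node(val=6, children=[])
`root.children = [Node(3), Node(4)]` → root = Node(val=6, children=[Node(val=3, children=[]), Node(val=4, children=[])])
`shallow = copy.copy(root)` → shallow = Node(val=6, children=[Node(val=3, children=[]), Node(val=4, children=[])])
`deep = copy.deepcopy(root)` → deep = Node(val=6, children=[Node(val=3, children=[]), Node(val=4, children=[])])
`root.val = 955` → root = Node(val=955, children=[Node(val=3, children=[]), Node(val=4, children=[])])
`root.children[0].val = 387` → root = Node(val=955, children=[Node(val=387, children=[]), Node(val=4, children=[])]); shallow = Node(val=6, children=[Node(val=387, children=[]), Node(val=4, children=[])])
`print(shallow.val)` → prints 6
`print(shallow.children[0].val)` → prints 387
`print(deep.val)` → prints 6
`print(deep.children[0].val)` → prints 3

Answer:
6
387
6
3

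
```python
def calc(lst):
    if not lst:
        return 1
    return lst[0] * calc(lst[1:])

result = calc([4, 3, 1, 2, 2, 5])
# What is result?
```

Product over [4, 3, 1, 2, 2, 5] = 4 * 3 * 1 * 2 * 2 * 5 = 240

Answer: 240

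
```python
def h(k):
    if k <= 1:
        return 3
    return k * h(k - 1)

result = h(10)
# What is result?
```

h(10) = 10 * 9 * 8 * 7 * 6 * 5 * 4 * 3 * 2 * 3 = 10886400

Answer: 10886400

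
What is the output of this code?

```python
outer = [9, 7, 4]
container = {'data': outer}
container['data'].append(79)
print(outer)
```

Key concept: dict holds reference to list.
Step by step:
`outer = [9, 7, 4]` → outer = [9, 7, 4]
`container = {'data': outer}` → container = {'data': [9, 7, 4]}
`container['data'].append(79)` → outer = [9, 7, 4, 79]; container = {'data': [9, 7, 4, 79]}
`print(outer)` → prints [9, 7, 4, 79]

Answer: [9, 7, 4, 79]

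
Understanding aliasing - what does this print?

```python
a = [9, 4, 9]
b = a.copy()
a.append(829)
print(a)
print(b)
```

Key concept: list.copy() creates independent copy.
Step by step:
`a = [9, 4, 9]` → a = [9, 4, 9]
`b = a.copy()` → b = [9, 4, 9]
`a.append(829)` → a = [9, 4, 9, 829]
`print(a)` → prints [9, 4, 9, 829]
`print(b)` → prints [9, 4, 9]

Answer:
[9, 4, 9, 829]
[9, 4, 9]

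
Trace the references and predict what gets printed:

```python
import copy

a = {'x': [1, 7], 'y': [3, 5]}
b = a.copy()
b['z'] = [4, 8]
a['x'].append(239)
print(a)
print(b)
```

Key concept: shallow copy of dict with mutable values.
Step by step:
`a = {'x': [1, 7], 'y': [3, 5]}` → a = {'x': [1, 7], 'y': [3, 5]}
`b = a.copy()` → b = {'x': [1, 7], 'y': [3, 5]}
`b['z'] = [4, 8]` → b = {'x': [1, 7], 'y': [3, 5], 'z': [4, 8]}
`a['x'].append(239)` → a = {'x': [1, 7, 239], 'y': [3, 5]}; b = {'x': [1, 7, 239], 'y': [3, 5], 'z': [4, 8]}
`print(a)` → prints {'x': [1, 7, 239], 'y': [3, 5]}
`print(b)` → prints {'x': [1, 7, 239], 'y': [3, 5], 'z': [4, 8]}

Answer:
{'x': [1, 7, 239], 'y': [3, 5]}
{'x': [1, 7, 239], 'y': [3, 5], 'z': [4, 8]}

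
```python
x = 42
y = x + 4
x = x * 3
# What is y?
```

Trace:
`x = 42` → x = 42
`y = x + 4` → y = 46
`x = x * 3` → x = 126
So y = 46

Answer: 46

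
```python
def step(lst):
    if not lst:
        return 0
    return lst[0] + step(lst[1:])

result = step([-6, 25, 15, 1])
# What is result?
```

(-6) + 25 + 15 + 1 + 0 = 35

Answer: 35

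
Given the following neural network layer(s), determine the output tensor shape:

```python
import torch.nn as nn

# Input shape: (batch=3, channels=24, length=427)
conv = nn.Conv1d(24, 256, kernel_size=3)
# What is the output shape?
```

Input: (3, 24, 427) -> Output: (3, 256, 425)

Answer: (3, 256, 425)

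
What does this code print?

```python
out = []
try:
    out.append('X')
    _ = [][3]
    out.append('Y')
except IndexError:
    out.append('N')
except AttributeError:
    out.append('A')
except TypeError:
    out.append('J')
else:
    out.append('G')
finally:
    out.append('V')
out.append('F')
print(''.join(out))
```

Execution trace: 'X' (try body) → 'N' (except IndexError) → 'V' (finally) → 'F' (after the try/except). Output: XNVF

Answer: XNVF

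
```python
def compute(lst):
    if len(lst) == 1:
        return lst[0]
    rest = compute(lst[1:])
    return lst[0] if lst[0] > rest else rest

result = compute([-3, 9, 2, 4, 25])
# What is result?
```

Recursive max over [-3, 9, 2, 4, 25] = 25

Answer: 25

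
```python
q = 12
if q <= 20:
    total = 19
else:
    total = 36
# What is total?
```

Trace:
`q = 12` → q = 12
`if q <= 20: ...` → q <= 20 is True → total = 19
So total = 19

Answer: 19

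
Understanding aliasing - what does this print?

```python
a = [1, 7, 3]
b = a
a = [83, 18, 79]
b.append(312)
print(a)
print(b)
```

Key concept: rebinding vs mutation: a is rebound to a new list, b still points at the original.
Step by step:
`a = [1, 7, 3]` → a = [1, 7, 3]
`b = a` → b = [1, 7, 3] (same object as a)
`a = [83, 18, 79]` → a = [83, 18, 79]
`b.append(312)` → b = [1, 7, 3, 312]
`print(a)` → prints [83, 18, 79]
`print(b)` → prints [1, 7, 3, 312]

Answer:
[83, 18, 79]
[1, 7, 3, 312]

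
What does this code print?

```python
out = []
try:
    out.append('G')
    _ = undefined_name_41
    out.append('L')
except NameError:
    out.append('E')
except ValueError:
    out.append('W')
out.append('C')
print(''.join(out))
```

Execution trace: 'G' (try body) → 'E' (except NameError) → 'C' (after the try/except). Output: GEC

Answer: GEC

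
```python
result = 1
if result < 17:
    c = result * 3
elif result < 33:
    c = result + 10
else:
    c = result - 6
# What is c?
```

Trace:
`result = 1` → result = 1
`if result < 17: ...` → result < 17 is True → c = 3
So c = 3

Answer: 3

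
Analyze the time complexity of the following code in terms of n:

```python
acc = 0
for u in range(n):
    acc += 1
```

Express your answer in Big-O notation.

Each loop level contributes: n. Multiplying the contributions gives O(n).

Answer: O(n)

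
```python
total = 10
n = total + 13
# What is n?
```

Trace:
`total = 10` → total = 10
`n = total + 13` → n = 23
So n = 23

Answer: 23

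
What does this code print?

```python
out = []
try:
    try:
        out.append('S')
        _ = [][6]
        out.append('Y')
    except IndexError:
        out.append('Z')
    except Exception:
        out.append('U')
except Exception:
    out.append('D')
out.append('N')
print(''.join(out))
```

Execution trace: 'S' (inner try body) → 'Z' (inner except IndexError) → 'N' (after the try/except). Output: SZN

Answer: SZN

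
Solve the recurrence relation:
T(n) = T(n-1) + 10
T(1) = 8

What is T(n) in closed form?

Unrolling: T(n) = T(1) + 10·(n-1) = 8 + 10(n-1) = 10n - 2.

Answer: T(n) = 10n - 2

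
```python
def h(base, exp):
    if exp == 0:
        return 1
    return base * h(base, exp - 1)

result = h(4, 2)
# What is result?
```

h(4, 2) = 4 * 4 = 16

Answer: 16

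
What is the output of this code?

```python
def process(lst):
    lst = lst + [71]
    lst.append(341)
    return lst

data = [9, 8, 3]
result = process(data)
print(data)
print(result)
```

Key concept: rebinding parameter vs mutation.
Step by step:
`data = [9, 8, 3]` → data = [9, 8, 3]
`result = process(data)` → result = [9, 8, 3, 71, 341]
`print(data)` → prints [9, 8, 3]
`print(result)` → prints [9, 8, 3, 71, 341]

Answer:
[9, 8, 3]
[9, 8, 3, 71, 341]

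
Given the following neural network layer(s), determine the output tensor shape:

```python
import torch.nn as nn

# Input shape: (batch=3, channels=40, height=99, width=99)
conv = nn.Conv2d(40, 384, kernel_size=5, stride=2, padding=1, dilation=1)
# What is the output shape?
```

Input: (3, 40, 99, 99) -> Output: (3, 384, 49, 49)

Answer: (3, 384, 49, 49)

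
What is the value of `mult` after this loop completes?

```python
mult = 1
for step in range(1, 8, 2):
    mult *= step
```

Product of 1, 3, 5, ... up to 7
`mult` takes the values: 1 → 3 → 15 → 105

Answer: 105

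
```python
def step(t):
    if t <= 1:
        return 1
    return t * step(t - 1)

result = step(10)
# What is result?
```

step(10) = 10 * 9 * 8 * 7 * 6 * 5 * 4 * 3 * 2 * 1 = 3628800

Answer: 3628800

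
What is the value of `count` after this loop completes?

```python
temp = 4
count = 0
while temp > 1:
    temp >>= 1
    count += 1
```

Count right shifts until 1
`count` takes the values: 0 → 1 → 2

Answer: 2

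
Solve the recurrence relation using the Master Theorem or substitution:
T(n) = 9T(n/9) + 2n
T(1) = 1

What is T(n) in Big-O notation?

By Master Theorem: a=9, b=9, f(n)=2n. Since log_9(9) = 1 and f(n) = Θ(n^1), Case 2 applies. T(n) = O(n log n).

Answer: O(n log n)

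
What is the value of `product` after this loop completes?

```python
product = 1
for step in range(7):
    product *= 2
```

2^7 = 128
`product` takes the values: 1 → 2 → 4 → 8 → 16 → 32 → 64 → 128

Answer: 128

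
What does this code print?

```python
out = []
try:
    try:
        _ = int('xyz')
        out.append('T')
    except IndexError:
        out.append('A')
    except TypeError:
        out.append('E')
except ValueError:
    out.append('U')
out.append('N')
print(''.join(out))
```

Execution trace: 'U' (outer except ValueError) → 'N' (after the try/except). Output: UN

Answer: UN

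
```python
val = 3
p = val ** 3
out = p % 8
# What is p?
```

Trace:
`val = 3` → val = 3
`p = val ** 3` → p = 27
`out = p % 8` → out = 3
So p = 27

Answer: 27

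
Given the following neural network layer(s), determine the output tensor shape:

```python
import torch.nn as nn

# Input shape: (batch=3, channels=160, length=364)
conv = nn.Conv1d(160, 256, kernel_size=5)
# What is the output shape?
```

Input: (3, 160, 364) -> Output: (3, 256, 360)

Answer: (3, 256, 360)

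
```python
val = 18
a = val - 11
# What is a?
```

Trace:
`val = 18` → val = 18
`a = val - 11` → a = 7
So a = 7

Answer: 7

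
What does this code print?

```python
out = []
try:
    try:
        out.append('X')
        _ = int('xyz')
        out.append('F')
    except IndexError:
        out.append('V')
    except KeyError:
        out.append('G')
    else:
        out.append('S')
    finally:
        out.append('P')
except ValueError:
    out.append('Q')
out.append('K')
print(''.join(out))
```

Execution trace: 'X' (try body) → 'P' (finally) → 'Q' (outer except ValueError) → 'K' (after the try/except). Output: XPQK

Answer: XPQK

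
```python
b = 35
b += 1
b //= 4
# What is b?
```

Trace:
`b = 35` → b = 35
`b += 1` → b = 36
`b //= 4` → b = 9
So b = 9

Answer: 9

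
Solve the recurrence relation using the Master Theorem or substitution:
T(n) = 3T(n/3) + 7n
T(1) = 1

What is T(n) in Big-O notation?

By Master Theorem: a=3, b=3, f(n)=7n. Since log_3(3) = 1 and f(n) = Θ(n^1), Case 2 applies. T(n) = O(n log n).

Answer: O(n log n)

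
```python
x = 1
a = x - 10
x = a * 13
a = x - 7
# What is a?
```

Trace:
`x = 1` → x = 1
`a = x - 10` → a = -9
`x = a * 13` → x = -117
`a = x - 7` → a = -124
So a = -124

Answer: -124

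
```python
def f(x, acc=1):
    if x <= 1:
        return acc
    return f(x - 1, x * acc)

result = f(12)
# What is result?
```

Accumulator trace (n, acc): (12, 1) -> (11, 12) -> (10, 132) -> (9, 1320) -> (8, 11880) -> (7, 95040) -> (6, 665280) -> (5, 3991680) -> (4, 19958400) -> (3, 79833600) -> (2, 239500800) -> (1, 479001600) -> return 479001600

Answer: 479001600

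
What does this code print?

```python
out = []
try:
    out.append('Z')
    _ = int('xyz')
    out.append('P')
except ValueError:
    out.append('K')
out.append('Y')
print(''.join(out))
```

Execution trace: 'Z' (try body) → 'K' (except ValueError) → 'Y' (after the try/except). Output: ZKY

Answer: ZKY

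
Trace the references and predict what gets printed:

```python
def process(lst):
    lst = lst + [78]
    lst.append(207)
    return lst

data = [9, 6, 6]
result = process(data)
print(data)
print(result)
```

Key concept: rebinding parameter vs mutation.
Step by step:
`data = [9, 6, 6]` → data = [9, 6, 6]
`result = process(data)` → result = [9, 6, 6, 78, 207]
`print(data)` → prints [9, 6, 6]
`print(result)` → prints [9, 6, 6, 78, 207]

Answer:
[9, 6, 6]
[9, 6, 6, 78, 207]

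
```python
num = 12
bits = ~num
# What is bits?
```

Trace:
`num = 12` → num = 12
`bits = ~num` → bits = -13
So bits = -13

Answer: -13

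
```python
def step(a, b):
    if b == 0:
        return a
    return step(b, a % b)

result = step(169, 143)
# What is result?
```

step(169, 143) -> step(143, 26) -> step(26, 13) -> step(13, 0) -> 13

Answer: 13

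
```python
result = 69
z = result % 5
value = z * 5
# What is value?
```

Trace:
`result = 69` → result = 69
`z = result % 5` → z = 4
`value = z * 5` → value = 20
So value = 20

Answer: 20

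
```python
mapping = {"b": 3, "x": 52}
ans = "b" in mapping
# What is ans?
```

Trace:
`mapping = {"b": 3, "x": 52}` → mapping = {'b': 3, 'x': 52}
`ans = "b" in mapping` → ans = True
So ans = True

Answer: True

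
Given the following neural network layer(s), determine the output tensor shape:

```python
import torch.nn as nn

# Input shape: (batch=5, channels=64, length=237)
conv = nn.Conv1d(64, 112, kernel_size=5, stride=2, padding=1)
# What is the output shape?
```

Input: (5, 64, 237) -> Output: (5, 112, 118)

Answer: (5, 112, 118)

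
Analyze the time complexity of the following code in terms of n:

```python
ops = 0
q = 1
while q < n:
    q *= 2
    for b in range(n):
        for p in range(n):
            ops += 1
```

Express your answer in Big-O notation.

Each loop level contributes: log n × n × n. Multiplying the contributions gives O(n^2 log n).

Answer: O(n^2 log n)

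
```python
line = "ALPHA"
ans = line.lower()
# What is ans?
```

Trace:
`line = "ALPHA"` → line = 'ALPHA'
`ans = line.lower()` → ans = 'alpha'
So ans = 'alpha'

Answer: 'alpha'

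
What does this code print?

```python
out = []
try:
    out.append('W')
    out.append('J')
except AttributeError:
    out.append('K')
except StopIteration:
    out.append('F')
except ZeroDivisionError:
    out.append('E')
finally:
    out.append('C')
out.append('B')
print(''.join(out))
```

Execution trace: 'W' (try body) → 'J' (try body, no exception) → 'C' (finally) → 'B' (after the try/except). Output: WJCB

Answer: WJCB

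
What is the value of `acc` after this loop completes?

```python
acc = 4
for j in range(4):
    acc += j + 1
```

Start at 4, add 1 to 4 = 14
`acc` takes the values: 4 → 5 → 7 → 10 → 14

Answer: 14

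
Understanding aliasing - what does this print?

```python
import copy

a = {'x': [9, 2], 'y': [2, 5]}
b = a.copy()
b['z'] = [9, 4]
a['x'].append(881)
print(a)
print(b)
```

Key concept: shallow copy of dict with mutable values.
Step by step:
`a = {'x': [9, 2], 'y': [2, 5]}` → a = {'x': [9, 2], 'y': [2, 5]}
`b = a.copy()` → b = {'x': [9, 2], 'y': [2, 5]}
`b['z'] = [9, 4]` → b = {'x': [9, 2], 'y': [2, 5], 'z': [9, 4]}
`a['x'].append(881)` → a = {'x': [9, 2, 881], 'y': [2, 5]}; b = {'x': [9, 2, 881], 'y': [2, 5], 'z': [9, 4]}
`print(a)` → prints {'x': [9, 2, 881], 'y': [2, 5]}
`print(b)` → prints {'x': [9, 2, 881], 'y': [2, 5], 'z': [9, 4]}

Answer:
{'x': [9, 2, 881], 'y': [2, 5]}
{'x': [9, 2, 881], 'y': [2, 5], 'z': [9, 4]}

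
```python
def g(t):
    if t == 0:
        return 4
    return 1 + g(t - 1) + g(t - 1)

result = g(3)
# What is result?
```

g(t) = 1 + 2·g(t-1), g(0)=4. Closed form: (4+1)·2^3 - 1 = 39.

Answer: 39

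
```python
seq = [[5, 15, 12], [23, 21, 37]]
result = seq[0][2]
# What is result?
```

Trace:
`seq = [[5, 15, 12], [23, 21, 37]]` → seq = [[5, 15, 12], [23, 21, 37]]
`result = seq[0][2]` → result = 12
So result = 12

Answer: 12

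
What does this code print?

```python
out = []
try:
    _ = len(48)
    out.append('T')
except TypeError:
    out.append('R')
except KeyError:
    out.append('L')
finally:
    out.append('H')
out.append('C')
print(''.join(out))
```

Execution trace: 'R' (except TypeError) → 'H' (finally) → 'C' (after the try/except). Output: RHC

Answer: RHC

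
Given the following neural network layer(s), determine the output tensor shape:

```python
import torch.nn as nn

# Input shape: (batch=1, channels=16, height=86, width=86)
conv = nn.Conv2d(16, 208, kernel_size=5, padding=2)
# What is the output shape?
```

Input: (1, 16, 86, 86) -> Output: (1, 208, 86, 86)

Answer: (1, 208, 86, 86)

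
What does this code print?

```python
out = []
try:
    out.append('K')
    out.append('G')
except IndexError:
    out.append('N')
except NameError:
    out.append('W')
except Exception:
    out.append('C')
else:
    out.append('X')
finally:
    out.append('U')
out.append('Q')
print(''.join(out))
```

Execution trace: 'K' (try body) → 'G' (try body, no exception) → 'X' (else) → 'U' (finally) → 'Q' (after the try/except). Output: KGXUQ

Answer: KGXUQ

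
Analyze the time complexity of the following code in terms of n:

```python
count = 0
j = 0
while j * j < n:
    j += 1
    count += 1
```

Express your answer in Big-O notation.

Each loop level contributes: √n. Multiplying the contributions gives O(√n).

Answer: O(√n)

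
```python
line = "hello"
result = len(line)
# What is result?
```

Trace:
`line = "hello"` → line = 'hello'
`result = len(line)` → result = 5
So result = 5

Answer: 5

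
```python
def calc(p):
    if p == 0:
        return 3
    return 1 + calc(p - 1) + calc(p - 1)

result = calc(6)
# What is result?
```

calc(p) = 1 + 2·calc(p-1), calc(0)=3. Closed form: (3+1)·2^6 - 1 = 255.

Answer: 255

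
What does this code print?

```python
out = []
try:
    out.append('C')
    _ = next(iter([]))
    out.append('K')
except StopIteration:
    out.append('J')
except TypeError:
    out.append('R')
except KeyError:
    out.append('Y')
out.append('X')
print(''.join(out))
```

Execution trace: 'C' (try body) → 'J' (except StopIteration) → 'X' (after the try/except). Output: CJX

Answer: CJX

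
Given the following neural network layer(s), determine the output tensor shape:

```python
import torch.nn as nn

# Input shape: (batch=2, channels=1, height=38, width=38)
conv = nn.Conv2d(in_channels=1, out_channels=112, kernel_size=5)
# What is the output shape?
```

Input: (2, 1, 38, 38) -> Output: (2, 112, 34, 34)

Answer: (2, 112, 34, 34)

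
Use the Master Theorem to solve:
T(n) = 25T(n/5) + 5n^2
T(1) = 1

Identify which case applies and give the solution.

a=25, b=5, f(n)=5n^2. log_5(25) = 2. Since c=2 = 2, Case 2 applies: T(n) = Θ(n^log_b(a) · log n) = O(n^2 log n).

Answer: O(n^2 log n) - Case 2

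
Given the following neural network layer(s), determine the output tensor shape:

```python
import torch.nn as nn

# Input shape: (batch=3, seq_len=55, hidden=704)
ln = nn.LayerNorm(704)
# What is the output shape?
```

Input: (3, 55, 704) -> Output: (3, 55, 704)

Answer: (3, 55, 704)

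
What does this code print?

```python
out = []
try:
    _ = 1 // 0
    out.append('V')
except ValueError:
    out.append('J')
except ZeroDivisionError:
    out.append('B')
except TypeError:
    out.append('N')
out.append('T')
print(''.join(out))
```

Execution trace: 'B' (except ZeroDivisionError) → 'T' (after the try/except). Output: BT

Answer: BT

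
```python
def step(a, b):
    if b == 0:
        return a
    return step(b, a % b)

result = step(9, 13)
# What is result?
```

step(9, 13) -> step(13, 9) -> step(9, 4) -> step(4, 1) -> step(1, 0) -> 1

Answer: 1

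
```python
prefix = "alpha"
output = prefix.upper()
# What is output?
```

Trace:
`prefix = "alpha"` → prefix = 'alpha'
`output = prefix.upper()` → output = 'ALPHA'
So output = 'ALPHA'

Answer: 'ALPHA'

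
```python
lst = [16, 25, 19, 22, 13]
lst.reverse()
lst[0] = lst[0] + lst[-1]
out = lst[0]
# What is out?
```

Trace:
`lst = [16, 25, 19, 22, 13]` → lst = [16, 25, 19, 22, 13]
`lst.reverse()` → lst = [13, 22, 19, 25, 16]
`lst[0] = lst[0] + lst[-1]` → lst = [29, 22, 19, 25, 16]
`out = lst[0]` → out = 29
So out = 29

Answer: 29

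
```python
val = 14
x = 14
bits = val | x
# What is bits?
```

Trace:
`val = 14` → val = 14
`x = 14` → x = 14
`bits = val | x` → bits = 14
So bits = 14

Answer: 14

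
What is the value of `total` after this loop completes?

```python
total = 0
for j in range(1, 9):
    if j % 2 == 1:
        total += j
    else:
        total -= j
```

Add odd, subtract even
`total` takes the values: 0 → 1 → -1 → 2 → -2 → 3 → -3 → 4 → -4

Answer: -4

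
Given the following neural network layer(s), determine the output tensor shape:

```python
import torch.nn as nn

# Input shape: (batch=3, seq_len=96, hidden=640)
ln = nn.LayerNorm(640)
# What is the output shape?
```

Input: (3, 96, 640) -> Output: (3, 96, 640)

Answer: (3, 96, 640)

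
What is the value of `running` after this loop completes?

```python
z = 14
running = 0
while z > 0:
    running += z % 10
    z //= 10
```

Sum digits of 14
`running` takes the values: 0 → 4 → 5

Answer: 5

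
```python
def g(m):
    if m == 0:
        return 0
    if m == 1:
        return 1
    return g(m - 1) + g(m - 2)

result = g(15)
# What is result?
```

Build up from base cases: g(0)=0, g(1)=1, g(2)=1, g(3)=2, g(4)=3, g(5)=5, g(6)=8, ..., g(15)=610

Answer: 610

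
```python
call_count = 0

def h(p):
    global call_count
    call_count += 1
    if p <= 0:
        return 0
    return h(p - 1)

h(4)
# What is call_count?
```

Linear recursion stepping by 1: 5 calls from p=4 down to ≤0.

Answer: 5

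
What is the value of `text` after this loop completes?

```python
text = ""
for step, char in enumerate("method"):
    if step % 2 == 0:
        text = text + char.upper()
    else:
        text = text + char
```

Uppercase even positions in 'method'
`text` takes the values: "" → "M" → "Me" → "MeT" → "MeTh" → "MeThO" → "MeThOd"

Answer: "MeThOd"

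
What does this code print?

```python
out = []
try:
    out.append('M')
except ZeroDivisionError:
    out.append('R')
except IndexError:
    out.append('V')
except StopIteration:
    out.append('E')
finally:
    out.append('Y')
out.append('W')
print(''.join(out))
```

Execution trace: 'M' (try body, no exception) → 'Y' (finally) → 'W' (after the try/except). Output: MYW

Answer: MYW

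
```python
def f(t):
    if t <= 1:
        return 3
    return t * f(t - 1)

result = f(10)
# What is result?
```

f(10) = 10 * 9 * 8 * 7 * 6 * 5 * 4 * 3 * 2 * 3 = 10886400

Answer: 10886400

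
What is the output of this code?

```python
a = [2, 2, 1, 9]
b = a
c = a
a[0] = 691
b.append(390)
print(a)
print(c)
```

Key concept: multiple aliases.
Step by step:
`a = [2, 2, 1, 9]` → a = [2, 2, 1, 9]
`b = a` → b = [2, 2, 1, 9] (same object as a)
`c = a` → c = [2, 2, 1, 9] (same object as a, b)
`a[0] = 691` → a = [691, 2, 1, 9] (same object as b, c); b = [691, 2, 1, 9] (same object as a, c); c = [691, 2, 1, 9] (same object as a, b)
`b.append(390)` → a = [691, 2, 1, 9, 390] (same object as b, c); b = [691, 2, 1, 9, 390] (same object as a, c); c = [691, 2, 1, 9, 390] (same object as a, b)
`print(a)` → prints [691, 2, 1, 9, 390]
`print(c)` → prints [691, 2, 1, 9, 390]

Answer:
[691, 2, 1, 9, 390]
[691, 2, 1, 9, 390]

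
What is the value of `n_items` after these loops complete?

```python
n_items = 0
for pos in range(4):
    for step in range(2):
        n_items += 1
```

4 * 2 = 8
`n_items` takes the values: 0 → 1 → 2 → 3 → 4 → 5 → 6 → 7 → 8

Answer: 8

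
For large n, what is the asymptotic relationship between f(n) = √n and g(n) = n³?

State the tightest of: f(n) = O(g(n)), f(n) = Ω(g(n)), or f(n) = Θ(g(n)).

√n vs n³: f(n) = O(g(n)) but not Ω(g(n)) — n³ grows strictly faster than √n.

Answer: f(n) = O(g(n)) but not Ω(g(n)) — n³ grows strictly faster than √n.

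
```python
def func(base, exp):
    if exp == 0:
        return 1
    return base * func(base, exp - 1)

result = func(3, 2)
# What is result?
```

func(3, 2) = 3 * 3 = 9

Answer: 9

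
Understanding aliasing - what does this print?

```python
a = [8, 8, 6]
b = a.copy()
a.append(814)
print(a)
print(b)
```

Key concept: list.copy() creates independent copy.
Step by step:
`a = [8, 8, 6]` → a = [8, 8, 6]
`b = a.copy()` → b = [8, 8, 6]
`a.append(814)` → a = [8, 8, 6, 814]
`print(a)` → prints [8, 8, 6, 814]
`print(b)` → prints [8, 8, 6]

Answer:
[8, 8, 6, 814]
[8, 8, 6]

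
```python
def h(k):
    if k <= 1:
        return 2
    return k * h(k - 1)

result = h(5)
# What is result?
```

h(5) = 5 * 4 * 3 * 2 * 2 = 240

Answer: 240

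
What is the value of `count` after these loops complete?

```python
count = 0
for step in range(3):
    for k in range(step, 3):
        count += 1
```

Upper triangle: 3 + 2 + ... + 1
`count` takes the values: 0 → 1 → 2 → 3 → 4 → 5 → 6

Answer: 6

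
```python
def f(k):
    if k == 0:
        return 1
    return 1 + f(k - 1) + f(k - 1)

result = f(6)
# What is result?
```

f(k) = 1 + 2·f(k-1), f(0)=1. Closed form: (1+1)·2^6 - 1 = 127.

Answer: 127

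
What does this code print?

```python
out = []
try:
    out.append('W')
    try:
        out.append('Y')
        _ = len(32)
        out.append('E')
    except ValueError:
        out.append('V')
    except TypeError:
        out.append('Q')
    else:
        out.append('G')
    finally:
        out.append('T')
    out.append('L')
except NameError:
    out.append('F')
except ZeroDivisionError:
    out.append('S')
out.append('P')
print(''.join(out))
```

Execution trace: 'W' (try body) → 'Y' (inner try body) → 'Q' (inner except TypeError) → 'T' (inner finally) → 'L' (try body, no exception) → 'P' (after the try/except). Output: WYQTLP

Answer: WYQTLP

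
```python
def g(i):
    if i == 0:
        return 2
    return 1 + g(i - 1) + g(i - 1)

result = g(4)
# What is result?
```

g(i) = 1 + 2·g(i-1), g(0)=2. Closed form: (2+1)·2^4 - 1 = 47.

Answer: 47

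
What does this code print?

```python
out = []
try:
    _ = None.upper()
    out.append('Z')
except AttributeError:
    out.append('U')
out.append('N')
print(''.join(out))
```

Execution trace: 'U' (except AttributeError) → 'N' (after the try/except). Output: UN

Answer: UN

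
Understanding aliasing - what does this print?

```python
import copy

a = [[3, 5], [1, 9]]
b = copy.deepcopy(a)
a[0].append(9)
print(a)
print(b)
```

Key concept: deep copy is fully independent.
Step by step:
`a = [[3, 5], [1, 9]]` → a = [[3, 5], [1, 9]]
`b = copy.deepcopy(a)` → b = [[3, 5], [1, 9]]
`a[0].append(9)` → a = [[3, 5, 9], [1, 9]]
`print(a)` → prints [[3, 5, 9], [1, 9]]
`print(b)` → prints [[3, 5], [1, 9]]

Answer:
[[3, 5, 9], [1, 9]]
[[3, 5], [1, 9]]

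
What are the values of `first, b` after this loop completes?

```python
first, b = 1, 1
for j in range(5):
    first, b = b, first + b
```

Fibonacci: after 5 iterations
`first, b` takes the values: (1, 1) → (1, 2) → (2, 3) → (3, 5) → (5, 8) → (8, 13)

Answer: 8, 13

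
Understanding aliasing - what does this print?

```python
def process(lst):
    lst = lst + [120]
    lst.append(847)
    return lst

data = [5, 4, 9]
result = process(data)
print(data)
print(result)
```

Key concept: rebinding parameter vs mutation.
Step by step:
`data = [5, 4, 9]` → data = [5, 4, 9]
`result = process(data)` → result = [5, 4, 9, 120, 847]
`print(data)` → prints [5, 4, 9]
`print(result)` → prints [5, 4, 9, 120, 847]

Answer:
[5, 4, 9]
[5, 4, 9, 120, 847]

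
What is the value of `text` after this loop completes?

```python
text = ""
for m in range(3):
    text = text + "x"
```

Repeat 'x' 3 times
`text` takes the values: "" → "x" → "xx" → "xxx"

Answer: "xxx"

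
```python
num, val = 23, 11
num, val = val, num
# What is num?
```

Trace:
`num, val = 23, 11` → num = 23; val = 11
`num, val = val, num` → num = 11; val = 23
So num = 11

Answer: 11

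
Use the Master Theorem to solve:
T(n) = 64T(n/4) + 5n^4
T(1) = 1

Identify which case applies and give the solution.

a=64, b=4, f(n)=5n^4. log_4(64) = 3. Since c=4 > 3 and the regularity condition holds (64(n/4)^4 = (64/4^4)n^4 with 64/4^4 < 1), Case 3 applies: T(n) = Θ(f(n)) = O(n^4).

Answer: O(n^4) - Case 3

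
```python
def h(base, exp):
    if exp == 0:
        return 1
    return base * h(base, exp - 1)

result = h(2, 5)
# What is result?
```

h(2, 5) = 2 * 2 * 2 * 2 * 2 = 32

Answer: 32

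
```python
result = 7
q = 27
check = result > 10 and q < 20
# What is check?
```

Trace:
`result = 7` → result = 7
`q = 27` → q = 27
`check = result > 10 and q < 20` → check = False
So check = False

Answer: False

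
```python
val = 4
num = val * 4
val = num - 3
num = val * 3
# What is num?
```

Trace:
`val = 4` → val = 4
`num = val * 4` → num = 16
`val = num - 3` → val = 13
`num = val * 3` → num = 39
So num = 39

Answer: 39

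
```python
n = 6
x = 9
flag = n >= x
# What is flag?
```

Trace:
`n = 6` → n = 6
`x = 9` → x = 9
`flag = n >= x` → flag = False
So flag = False

Answer: False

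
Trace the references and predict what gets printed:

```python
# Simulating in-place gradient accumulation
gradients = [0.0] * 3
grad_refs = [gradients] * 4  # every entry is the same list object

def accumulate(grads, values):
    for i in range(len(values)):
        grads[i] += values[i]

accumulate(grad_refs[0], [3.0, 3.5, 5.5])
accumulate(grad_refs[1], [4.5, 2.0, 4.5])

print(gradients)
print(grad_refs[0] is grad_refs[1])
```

Key concept: gradient accumulation aliasing.
Step by step:
`gradients = [0.0] * 3` → gradients = [0.0, 0.0, 0.0]
`grad_refs = [gradients] * 4` → grad_refs = [[0.0, 0.0, 0.0], [0.0, 0.0, 0.0], [0.0, 0.0, 0.0], [0.0, 0.0, 0.0]]
`accumulate(grad_refs[0], [3.0, 3.5, 5.5])` → gradients = [3.0, 3.5, 5.5]; grad_refs = [[3.0, 3.5, 5.5], [3.0, 3.5, 5.5], [3.0, 3.5, 5.5], [3.0, 3.5, 5.5]]
`accumulate(grad_refs[1], [4.5, 2.0, 4.5])` → gradients = [7.5, 5.5, 10.0]; grad_refs = [[7.5, 5.5, 10.0], [7.5, 5.5, 10.0], [7.5, 5.5, 10.0], [7.5, 5.5, 10.0]]
`print(gradients)` → prints [7.5, 5.5, 10.0]
`print(grad_refs[0] is grad_refs[1])` → prints True

Answer:
[7.5, 5.5, 10.0]
True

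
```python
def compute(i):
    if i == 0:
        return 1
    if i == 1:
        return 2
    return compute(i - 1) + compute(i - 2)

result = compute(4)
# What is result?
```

Build up from base cases: compute(0)=1, compute(1)=2, compute(2)=3, compute(3)=5, compute(4)=8

Answer: 8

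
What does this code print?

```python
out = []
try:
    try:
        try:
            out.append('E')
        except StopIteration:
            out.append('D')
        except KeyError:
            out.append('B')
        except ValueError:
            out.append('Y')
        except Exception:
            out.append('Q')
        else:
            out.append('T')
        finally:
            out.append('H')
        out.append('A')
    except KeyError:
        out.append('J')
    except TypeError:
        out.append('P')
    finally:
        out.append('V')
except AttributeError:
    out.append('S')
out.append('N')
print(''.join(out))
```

Execution trace: 'E' (inner try body, no exception) → 'T' (inner else) → 'H' (inner finally) → 'A' (try body, no exception) → 'V' (finally) → 'N' (after the try/except). Output: ETHAVN

Answer: ETHAVN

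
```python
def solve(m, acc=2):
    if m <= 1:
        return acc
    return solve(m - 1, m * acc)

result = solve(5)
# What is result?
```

Accumulator trace (n, acc): (5, 2) -> (4, 10) -> (3, 40) -> (2, 120) -> (1, 240) -> return 240

Answer: 240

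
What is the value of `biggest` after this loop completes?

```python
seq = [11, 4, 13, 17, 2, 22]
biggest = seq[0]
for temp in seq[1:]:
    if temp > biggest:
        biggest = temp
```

Maximum of [11, 4, 13, 17, 2, 22]
`biggest` takes the values: 11 → 13 → 17 → 22

Answer: 22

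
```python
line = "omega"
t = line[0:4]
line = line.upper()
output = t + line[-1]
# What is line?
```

Trace:
`line = "omega"` → line = 'omega'
`t = line[0:4]` → t = 'omeg'
`line = line.upper()` → line = 'OMEGA'
`output = t + line[-1]` → output = 'omegA'
So line = 'OMEGA'

Answer: 'OMEGA'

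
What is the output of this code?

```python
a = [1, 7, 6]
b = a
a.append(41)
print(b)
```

Key concept: basic list aliasing.
Step by step:
`a = [1, 7, 6]` → a = [1, 7, 6]
`b = a` → b = [1, 7, 6] (same object as a)
`a.append(41)` → a = [1, 7, 6, 41] (same object as b); b = [1, 7, 6, 41] (same object as a)
`print(b)` → prints [1, 7, 6, 41]

Answer: [1, 7, 6, 41]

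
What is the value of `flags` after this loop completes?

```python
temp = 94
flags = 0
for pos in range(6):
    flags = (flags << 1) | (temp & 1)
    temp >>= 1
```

Reverse lowest 6 bits of 94
`flags` takes the values: 0 → 1 → 3 → 7 → 15 → 30

Answer: 30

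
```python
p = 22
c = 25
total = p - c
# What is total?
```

Trace:
`p = 22` → p = 22
`c = 25` → c = 25
`total = p - c` → total = -3
So total = -3

Answer: -3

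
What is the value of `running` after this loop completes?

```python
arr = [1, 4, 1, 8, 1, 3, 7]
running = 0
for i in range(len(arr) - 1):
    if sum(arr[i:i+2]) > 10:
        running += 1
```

Count windows with sum > 10
`running` takes the values: 0

Answer: 0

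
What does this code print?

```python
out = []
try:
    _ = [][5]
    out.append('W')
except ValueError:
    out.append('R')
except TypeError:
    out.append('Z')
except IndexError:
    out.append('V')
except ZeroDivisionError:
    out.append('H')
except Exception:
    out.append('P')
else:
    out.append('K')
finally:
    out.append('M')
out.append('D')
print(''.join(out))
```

Execution trace: 'V' (except IndexError) → 'M' (finally) → 'D' (after the try/except). Output: VMD

Answer: VMD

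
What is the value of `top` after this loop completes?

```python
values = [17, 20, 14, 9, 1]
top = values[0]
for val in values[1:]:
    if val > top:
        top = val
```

Maximum of [17, 20, 14, 9, 1]
`top` takes the values: 17 → 20

Answer: 20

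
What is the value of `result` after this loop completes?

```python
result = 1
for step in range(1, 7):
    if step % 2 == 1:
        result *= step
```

Product of odd numbers 1 to 6
`result` takes the values: 1 → 3 → 15

Answer: 15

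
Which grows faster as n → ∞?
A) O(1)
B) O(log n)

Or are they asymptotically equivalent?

O(1) vs O(log n): Higher order terms dominate.

Answer: B) O(log n) grows faster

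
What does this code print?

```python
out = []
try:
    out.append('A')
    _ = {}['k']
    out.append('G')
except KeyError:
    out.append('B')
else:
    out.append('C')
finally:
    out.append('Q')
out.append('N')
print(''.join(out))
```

Execution trace: 'A' (try body) → 'B' (except KeyError) → 'Q' (finally) → 'N' (after the try/except). Output: ABQN

Answer: ABQN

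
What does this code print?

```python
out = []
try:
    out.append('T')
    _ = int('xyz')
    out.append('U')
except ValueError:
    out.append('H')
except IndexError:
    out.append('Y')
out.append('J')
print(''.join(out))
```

Execution trace: 'T' (try body) → 'H' (except ValueError) → 'J' (after the try/except). Output: THJ

Answer: THJ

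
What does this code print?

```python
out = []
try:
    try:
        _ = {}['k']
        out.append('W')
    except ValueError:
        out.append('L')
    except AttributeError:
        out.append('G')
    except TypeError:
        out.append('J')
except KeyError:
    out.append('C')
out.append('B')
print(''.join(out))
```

Execution trace: 'C' (outer except KeyError) → 'B' (after the try/except). Output: CB

Answer: CB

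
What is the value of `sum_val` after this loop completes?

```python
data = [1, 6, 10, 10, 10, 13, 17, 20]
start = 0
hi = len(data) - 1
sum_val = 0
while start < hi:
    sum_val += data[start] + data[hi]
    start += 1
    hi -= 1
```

Sum of pairs from ends
`sum_val` takes the values: 0 → 21 → 44 → 67 → 87

Answer: 87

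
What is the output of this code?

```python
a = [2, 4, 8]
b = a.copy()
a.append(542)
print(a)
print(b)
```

Key concept: list.copy() creates independent copy.
Step by step:
`a = [2, 4, 8]` → a = [2, 4, 8]
`b = a.copy()` → b = [2, 4, 8]
`a.append(542)` → a = [2, 4, 8, 542]
`print(a)` → prints [2, 4, 8, 542]
`print(b)` → prints [2, 4, 8]

Answer:
[2, 4, 8, 542]
[2, 4, 8]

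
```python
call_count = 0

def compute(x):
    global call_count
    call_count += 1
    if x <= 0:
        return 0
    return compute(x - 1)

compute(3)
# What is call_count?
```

Linear recursion stepping by 1: 4 calls from x=3 down to ≤0.

Answer: 4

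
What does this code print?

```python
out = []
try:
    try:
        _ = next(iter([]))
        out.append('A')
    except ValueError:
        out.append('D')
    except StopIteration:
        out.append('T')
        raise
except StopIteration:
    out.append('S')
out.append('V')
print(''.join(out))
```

Execution trace: 'T' (except StopIteration) → 'S' (outer except StopIteration) → 'V' (after the try/except). Output: TSV

Answer: TSV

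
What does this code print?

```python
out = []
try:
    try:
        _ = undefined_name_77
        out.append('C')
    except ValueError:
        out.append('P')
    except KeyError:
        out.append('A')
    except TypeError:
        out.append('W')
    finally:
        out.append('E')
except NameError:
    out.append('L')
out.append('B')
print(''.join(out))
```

Execution trace: 'E' (finally) → 'L' (outer except NameError) → 'B' (after the try/except). Output: ELB

Answer: ELB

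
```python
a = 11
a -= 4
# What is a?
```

Trace:
`a = 11` → a = 11
`a -= 4` → a = 7
So a = 7

Answer: 7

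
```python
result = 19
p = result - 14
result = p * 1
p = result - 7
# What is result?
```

Trace:
`result = 19` → result = 19
`p = result - 14` → p = 5
`result = p * 1` → result = 5
`p = result - 7` → p = -2
So result = 5

Answer: 5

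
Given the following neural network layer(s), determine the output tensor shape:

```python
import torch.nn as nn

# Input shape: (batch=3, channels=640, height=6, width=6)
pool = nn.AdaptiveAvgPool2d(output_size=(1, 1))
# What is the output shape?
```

Input: (3, 640, 6, 6) -> Output: (3, 640, 1, 1)

Answer: (3, 640, 1, 1)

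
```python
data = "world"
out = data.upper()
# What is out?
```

Trace:
`data = "world"` → data = 'world'
`out = data.upper()` → out = 'WORLD'
So out = 'WORLD'

Answer: 'WORLD'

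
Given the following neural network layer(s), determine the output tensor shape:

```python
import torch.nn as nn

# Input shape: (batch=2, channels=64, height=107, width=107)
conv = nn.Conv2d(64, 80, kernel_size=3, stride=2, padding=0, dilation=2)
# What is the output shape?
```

Input: (2, 64, 107, 107) -> Output: (2, 80, 52, 52)

Answer: (2, 80, 52, 52)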